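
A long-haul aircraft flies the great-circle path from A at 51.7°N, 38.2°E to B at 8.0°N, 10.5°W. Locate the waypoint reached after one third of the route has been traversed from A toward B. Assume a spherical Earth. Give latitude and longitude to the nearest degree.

The haversine formula gives a central angle δ ≈ 1.031 rad (59.0°) between the endpoints.
Interpolate at f = 1/3 with slerp weights a = sin((1−f)δ)/sin δ ≈ 0.740, b = sin(fδ)/sin δ ≈ 0.393.
p = a·p₁ + b·p₂ ≈ (0.743, 0.213, 0.635); φ = arcsin(p_z) ≈ 39.43°, λ = atan2(p_y, p_x) ≈ 15.97°.

≈ 39°N, 16°E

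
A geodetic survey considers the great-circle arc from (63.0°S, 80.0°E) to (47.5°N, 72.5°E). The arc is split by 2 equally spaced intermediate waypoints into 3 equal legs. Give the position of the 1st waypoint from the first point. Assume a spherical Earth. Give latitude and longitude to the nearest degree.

Write both endpoints as unit vectors p₁, p₂ with components (cos φ cos λ, cos φ sin λ, sin φ).
The central angle between the endpoints is δ = arccos(p₁·p₂) ≈ 1.931 rad (110.7°).
Interpolate at f = 1/3 with slerp weights a = sin((1−f)δ)/sin δ ≈ 1.026, b = sin(fδ)/sin δ ≈ 0.641.
p = a·p₁ + b·p₂ ≈ (0.211, 0.872, -0.441); φ = arcsin(p_z) ≈ -26.19°, λ = atan2(p_y, p_x) ≈ 76.39°.

≈ (26°S, 76°E)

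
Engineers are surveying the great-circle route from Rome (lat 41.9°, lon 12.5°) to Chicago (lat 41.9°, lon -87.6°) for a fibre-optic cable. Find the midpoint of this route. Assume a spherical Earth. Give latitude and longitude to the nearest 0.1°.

Write both endpoints as unit vectors p₁, p₂ with components (cos φ cos λ, cos φ sin λ, sin φ).
The central angle between the endpoints is δ = arccos(p₁·p₂) ≈ 1.214 rad (69.6°).
Interpolate at f = 1/2 with slerp weights a = sin((1−f)δ)/sin δ ≈ 0.609, b = sin(fδ)/sin δ ≈ 0.609.
p = a·p₁ + b·p₂ ≈ (0.461, -0.355, 0.813); φ = arcsin(p_z) ≈ 54.41°, λ = atan2(p_y, p_x) ≈ -37.55°.

≈ lat 54.4°, lon -37.5°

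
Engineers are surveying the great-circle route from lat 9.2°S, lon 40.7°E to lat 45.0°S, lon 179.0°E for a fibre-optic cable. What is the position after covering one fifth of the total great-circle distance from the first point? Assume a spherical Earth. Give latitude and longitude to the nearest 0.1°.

≈ lat 28.4°S, lon 53.8°E

Write both endpoints as unit vectors p₁, p₂ with components (cos φ cos λ, cos φ sin λ, sin φ).
The central angle between the endpoints is δ = arccos(p₁·p₂) ≈ 1.991 rad (114.1°).
Interpolate at f = 1/5 with slerp weights a = sin((1−f)δ)/sin δ ≈ 1.095, b = sin(fδ)/sin δ ≈ 0.425.
p = a·p₁ + b·p₂ ≈ (0.519, 0.710, -0.475); φ = arcsin(p_z) ≈ -28.39°, λ = atan2(p_y, p_x) ≈ 53.83°.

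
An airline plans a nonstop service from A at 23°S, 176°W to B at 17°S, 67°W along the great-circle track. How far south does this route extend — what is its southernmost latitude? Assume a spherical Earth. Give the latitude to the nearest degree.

The great circle lies in the plane with unit normal n̂ = (p₁ × p₂)/|p₁ × p₂|.
Here n̂_z ≈ +0.845; the vertex latitude is φ_max = arccos|n̂_z| ≈ 32.3°.

≈ 32°S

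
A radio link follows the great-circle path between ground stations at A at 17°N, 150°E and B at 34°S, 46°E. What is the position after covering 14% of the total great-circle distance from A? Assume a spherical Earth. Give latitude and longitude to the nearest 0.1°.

≈ 8.7°N, 136.5°E

Write both endpoints as unit vectors p₁, p₂ with components (cos φ cos λ, cos φ sin λ, sin φ).
The central angle between the endpoints is δ = arccos(p₁·p₂) ≈ 1.934 rad (110.8°).
Interpolate at f = 0.14 with slerp weights a = sin((1−f)δ)/sin δ ≈ 1.065, b = sin(fδ)/sin δ ≈ 0.286.
p = a·p₁ + b·p₂ ≈ (-0.717, 0.680, 0.151); φ = arcsin(p_z) ≈ 8.71°, λ = atan2(p_y, p_x) ≈ 136.53°.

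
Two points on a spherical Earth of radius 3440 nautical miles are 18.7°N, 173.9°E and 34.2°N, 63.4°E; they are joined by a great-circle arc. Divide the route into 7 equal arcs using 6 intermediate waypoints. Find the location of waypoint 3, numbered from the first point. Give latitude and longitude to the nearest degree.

The haversine formula gives a central angle δ ≈ 1.665 rad (95.4°) between the endpoints.
Interpolate at f = 3/7 with slerp weights a = sin((1−f)δ)/sin δ ≈ 0.818, b = sin(fδ)/sin δ ≈ 0.657.
p = a·p₁ + b·p₂ ≈ (-0.527, 0.569, 0.632); φ = arcsin(p_z) ≈ 39.18°, λ = atan2(p_y, p_x) ≈ 132.82°.

≈ 39°N, 133°E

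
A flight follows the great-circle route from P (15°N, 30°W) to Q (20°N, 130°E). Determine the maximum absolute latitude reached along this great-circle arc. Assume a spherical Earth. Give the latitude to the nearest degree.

≈ 61°N

The great circle lies in the plane with unit normal n̂ = (p₁ × p₂)/|p₁ × p₂|.
Here n̂_z ≈ +0.482; the vertex latitude is φ_max = arccos|n̂_z| ≈ 61.2°.
Check via Clairaut: cos φ_max = |cos φ₁| · sin C = cos(15.0°)·sin(29.9°) ≈ 0.482, again giving ≈ 61.2°.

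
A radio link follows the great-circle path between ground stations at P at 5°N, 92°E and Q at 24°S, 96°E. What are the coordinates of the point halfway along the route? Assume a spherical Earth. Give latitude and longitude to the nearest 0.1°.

≈ 9.5°S, 93.9°E

The haversine formula gives a central angle δ ≈ 0.511 rad (29.3°) between the endpoints.
Interpolate at f = 1/2 with slerp weights a = sin((1−f)δ)/sin δ ≈ 0.517, b = sin(fδ)/sin δ ≈ 0.517.
p = a·p₁ + b·p₂ ≈ (-0.067, 0.984, -0.165); φ = arcsin(p_z) ≈ -9.51°, λ = atan2(p_y, p_x) ≈ 93.91°.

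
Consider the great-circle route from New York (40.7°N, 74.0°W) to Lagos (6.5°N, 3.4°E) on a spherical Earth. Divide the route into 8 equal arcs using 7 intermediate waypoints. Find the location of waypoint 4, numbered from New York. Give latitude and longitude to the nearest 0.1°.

≈ 29.1°N, 29.2°W

Convert each endpoint to a unit vector on the sphere (x = cos φ cos λ, y = cos φ sin λ, z = sin φ).
The central angle between the endpoints is δ = arccos(p₁·p₂) ≈ 1.330 rad (76.2°).
Interpolate at f = 4/8 with slerp weights a = sin((1−f)δ)/sin δ ≈ 0.635, b = sin(fδ)/sin δ ≈ 0.635.
p = a·p₁ + b·p₂ ≈ (0.763, -0.426, 0.486); φ = arcsin(p_z) ≈ 29.10°, λ = atan2(p_y, p_x) ≈ -29.15°.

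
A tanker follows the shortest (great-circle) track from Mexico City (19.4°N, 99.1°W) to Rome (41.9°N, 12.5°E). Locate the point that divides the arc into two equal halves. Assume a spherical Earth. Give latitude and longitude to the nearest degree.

Convert each endpoint to a unit vector on the sphere (x = cos φ cos λ, y = cos φ sin λ, z = sin φ).
The central angle between the endpoints is δ = arccos(p₁·p₂) ≈ 1.607 rad (92.1°).
Interpolate at f = 1/2 with slerp weights a = sin((1−f)δ)/sin δ ≈ 0.720, b = sin(fδ)/sin δ ≈ 0.720.
p = a·p₁ + b·p₂ ≈ (0.416, -0.555, 0.720); φ = arcsin(p_z) ≈ 46.09°, λ = atan2(p_y, p_x) ≈ -53.14°.

≈ (46°N, 53°W)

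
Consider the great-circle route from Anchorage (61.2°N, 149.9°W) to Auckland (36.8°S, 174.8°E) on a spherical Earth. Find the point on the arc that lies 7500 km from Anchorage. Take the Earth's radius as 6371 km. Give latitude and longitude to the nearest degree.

≈ 3°S, 176°W

Write both endpoints as unit vectors p₁, p₂ with components (cos φ cos λ, cos φ sin λ, sin φ).
The central angle between the endpoints is δ = arccos(p₁·p₂) ≈ 1.782 rad (102.1°). The total great-circle distance is δ·R ≈ 1.782 × 6371 ≈ 11356 km, so the target fraction is f = 7500/11356 ≈ 0.660.
Interpolate at f ≈ 0.660 with slerp weights a = sin((1−f)δ)/sin δ ≈ 0.582, b = sin(fδ)/sin δ ≈ 0.945.
p = a·p₁ + b·p₂ ≈ (-0.996, -0.072, -0.056); φ = arcsin(p_z) ≈ -3.20°, λ = atan2(p_y, p_x) ≈ -175.86°.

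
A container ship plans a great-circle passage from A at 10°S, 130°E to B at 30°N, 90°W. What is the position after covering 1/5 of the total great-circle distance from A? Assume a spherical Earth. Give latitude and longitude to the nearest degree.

Write both endpoints as unit vectors p₁, p₂ with components (cos φ cos λ, cos φ sin λ, sin φ).
The central angle between the endpoints is δ = arccos(p₁·p₂) ≈ 2.404 rad (137.7°).
Interpolate at f = 1/5 with slerp weights a = sin((1−f)δ)/sin δ ≈ 1.396, b = sin(fδ)/sin δ ≈ 0.688.
p = a·p₁ + b·p₂ ≈ (-0.884, 0.457, 0.102); φ = arcsin(p_z) ≈ 5.83°, λ = atan2(p_y, p_x) ≈ 152.64°.

≈ 6°N, 153°E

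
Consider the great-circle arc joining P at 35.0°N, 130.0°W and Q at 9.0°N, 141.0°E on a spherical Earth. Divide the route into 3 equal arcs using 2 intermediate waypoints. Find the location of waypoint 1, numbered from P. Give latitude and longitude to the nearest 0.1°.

≈ 33.5°N, 164.0°W

From cos δ = sin φ₁ sin φ₂ + cos φ₁ cos φ₂ cos Δλ, the central angle is δ ≈ 1.467 rad (84.0°).
Interpolate at f = 1/3 with slerp weights a = sin((1−f)δ)/sin δ ≈ 0.834, b = sin(fδ)/sin δ ≈ 0.472.
p = a·p₁ + b·p₂ ≈ (-0.802, -0.230, 0.552); φ = arcsin(p_z) ≈ 33.51°, λ = atan2(p_y, p_x) ≈ -164.01°.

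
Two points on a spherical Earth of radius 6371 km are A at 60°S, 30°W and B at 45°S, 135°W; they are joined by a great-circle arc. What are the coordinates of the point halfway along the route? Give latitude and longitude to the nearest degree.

≈ 64°S, 95°W

Convert each endpoint to a unit vector on the sphere (x = cos φ cos λ, y = cos φ sin λ, z = sin φ).
The central angle between the endpoints is δ = arccos(p₁·p₂) ≈ 1.023 rad (58.6°).
Interpolate at f = 1/2 with slerp weights a = sin((1−f)δ)/sin δ ≈ 0.573, b = sin(fδ)/sin δ ≈ 0.573.
p = a·p₁ + b·p₂ ≈ (-0.038, -0.430, -0.902); φ = arcsin(p_z) ≈ -64.42°, λ = atan2(p_y, p_x) ≈ -95.10°.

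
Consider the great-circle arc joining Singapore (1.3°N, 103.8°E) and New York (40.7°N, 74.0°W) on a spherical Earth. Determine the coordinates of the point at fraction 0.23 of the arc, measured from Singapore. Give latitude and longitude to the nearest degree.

≈ 33°N, 102°E

The haversine formula gives a central angle δ ≈ 2.408 rad (138.0°) between the endpoints.
Interpolate at f = 0.23 with slerp weights a = sin((1−f)δ)/sin δ ≈ 1.434, b = sin(fδ)/sin δ ≈ 0.785.
p = a·p₁ + b·p₂ ≈ (-0.178, 0.820, 0.545); φ = arcsin(p_z) ≈ 33.00°, λ = atan2(p_y, p_x) ≈ 102.24°.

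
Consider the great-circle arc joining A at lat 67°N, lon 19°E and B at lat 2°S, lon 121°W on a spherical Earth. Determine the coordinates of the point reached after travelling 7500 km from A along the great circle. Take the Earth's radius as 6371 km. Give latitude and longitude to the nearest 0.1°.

≈ lat 38.1°N, lon 107.9°W

The haversine formula gives a central angle δ ≈ 1.908 rad (109.3°) between the endpoints. The total great-circle distance is δ·R ≈ 1.908 × 6371 ≈ 12159 km, so the target fraction is f = 7500/12159 ≈ 0.617.
Interpolate at f ≈ 0.617 with slerp weights a = sin((1−f)δ)/sin δ ≈ 0.708, b = sin(fδ)/sin δ ≈ 0.979.
p = a·p₁ + b·p₂ ≈ (-0.242, -0.748, 0.617); φ = arcsin(p_z) ≈ 38.12°, λ = atan2(p_y, p_x) ≈ -107.94°.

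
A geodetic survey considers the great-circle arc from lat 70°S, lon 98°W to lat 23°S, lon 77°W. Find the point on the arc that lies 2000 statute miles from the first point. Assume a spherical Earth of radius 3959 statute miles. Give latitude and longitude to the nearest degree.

≈ lat 42°S, lon 81°W

From cos δ = sin φ₁ sin φ₂ + cos φ₁ cos φ₂ cos Δλ, the central angle is δ ≈ 0.849 rad (48.6°). The total great-circle distance is δ·R ≈ 0.849 × 3959 ≈ 3359 mi, so the target fraction is f = 2000/3359 ≈ 0.595.
Interpolate at f ≈ 0.595 with slerp weights a = sin((1−f)δ)/sin δ ≈ 0.449, b = sin(fδ)/sin δ ≈ 0.645.
p = a·p₁ + b·p₂ ≈ (0.112, -0.730, -0.674); φ = arcsin(p_z) ≈ -42.35°, λ = atan2(p_y, p_x) ≈ -81.27°.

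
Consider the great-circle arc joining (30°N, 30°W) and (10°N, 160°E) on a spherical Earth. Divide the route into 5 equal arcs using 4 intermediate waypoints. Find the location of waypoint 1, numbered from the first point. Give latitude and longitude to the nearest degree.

≈ (56°N, 43°W)

From cos δ = sin φ₁ sin φ₂ + cos φ₁ cos φ₂ cos Δλ, the central angle is δ ≈ 2.424 rad (138.9°).
Interpolate at f = 1/5 with slerp weights a = sin((1−f)δ)/sin δ ≈ 1.418, b = sin(fδ)/sin δ ≈ 0.708.
p = a·p₁ + b·p₂ ≈ (0.408, -0.376, 0.832); φ = arcsin(p_z) ≈ 56.31°, λ = atan2(p_y, p_x) ≈ -42.61°.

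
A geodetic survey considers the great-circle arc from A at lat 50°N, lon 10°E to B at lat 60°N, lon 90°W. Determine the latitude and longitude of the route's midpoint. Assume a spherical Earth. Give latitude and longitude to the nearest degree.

≈ lat 66°N, lon 32°W

Write both endpoints as unit vectors p₁, p₂ with components (cos φ cos λ, cos φ sin λ, sin φ).
The central angle between the endpoints is δ = arccos(p₁·p₂) ≈ 0.918 rad (52.6°).
Interpolate at f = 1/2 with slerp weights a = sin((1−f)δ)/sin δ ≈ 0.558, b = sin(fδ)/sin δ ≈ 0.558.
p = a·p₁ + b·p₂ ≈ (0.353, -0.217, 0.910); φ = arcsin(p_z) ≈ 65.53°, λ = atan2(p_y, p_x) ≈ -31.53°.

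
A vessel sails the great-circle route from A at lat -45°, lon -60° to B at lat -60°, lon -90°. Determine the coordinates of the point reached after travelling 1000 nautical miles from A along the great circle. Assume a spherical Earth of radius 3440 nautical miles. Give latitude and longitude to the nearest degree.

≈ lat -57°, lon -79°

From cos δ = sin φ₁ sin φ₂ + cos φ₁ cos φ₂ cos Δλ, the central angle is δ ≈ 0.406 rad (23.3°). The total great-circle distance is δ·R ≈ 0.406 × 3440 ≈ 1398 nmi, so the target fraction is f = 1000/1398 ≈ 0.715.
Interpolate at f ≈ 0.715 with slerp weights a = sin((1−f)δ)/sin δ ≈ 0.292, b = sin(fδ)/sin δ ≈ 0.725.
p = a·p₁ + b·p₂ ≈ (0.103, -0.541, -0.834); φ = arcsin(p_z) ≈ -56.56°, λ = atan2(p_y, p_x) ≈ -79.20°.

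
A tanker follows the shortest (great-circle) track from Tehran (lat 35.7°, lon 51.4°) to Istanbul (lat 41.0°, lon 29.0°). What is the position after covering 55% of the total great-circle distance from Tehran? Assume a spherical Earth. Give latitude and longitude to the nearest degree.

The haversine formula gives a central angle δ ≈ 0.319 rad (18.3°) between the endpoints.
Interpolate at f = 0.55 with slerp weights a = sin((1−f)δ)/sin δ ≈ 0.456, b = sin(fδ)/sin δ ≈ 0.557.
p = a·p₁ + b·p₂ ≈ (0.599, 0.493, 0.631); φ = arcsin(p_z) ≈ 39.15°, λ = atan2(p_y, p_x) ≈ 39.49°.

≈ lat 39°, lon 39°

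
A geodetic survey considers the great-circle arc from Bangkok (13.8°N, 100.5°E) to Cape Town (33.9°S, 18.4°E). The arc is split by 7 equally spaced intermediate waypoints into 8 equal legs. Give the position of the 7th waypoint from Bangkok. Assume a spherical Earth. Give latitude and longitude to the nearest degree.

≈ (30°S, 31°E)

From cos δ = sin φ₁ sin φ₂ + cos φ₁ cos φ₂ cos Δλ, the central angle is δ ≈ 1.593 rad (91.3°).
Interpolate at f = 7/8 with slerp weights a = sin((1−f)δ)/sin δ ≈ 0.198, b = sin(fδ)/sin δ ≈ 0.985.
p = a·p₁ + b·p₂ ≈ (0.740, 0.447, -0.502); φ = arcsin(p_z) ≈ -30.13°, λ = atan2(p_y, p_x) ≈ 31.11°.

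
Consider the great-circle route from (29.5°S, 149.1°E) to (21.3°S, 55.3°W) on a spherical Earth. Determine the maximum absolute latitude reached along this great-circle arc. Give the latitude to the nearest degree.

≈ 66°S

The great circle lies in the plane with unit normal n̂ = (p₁ × p₂)/|p₁ × p₂|.
Here n̂_z ≈ +0.404; the vertex latitude is φ_max = arccos|n̂_z| ≈ 66.2°.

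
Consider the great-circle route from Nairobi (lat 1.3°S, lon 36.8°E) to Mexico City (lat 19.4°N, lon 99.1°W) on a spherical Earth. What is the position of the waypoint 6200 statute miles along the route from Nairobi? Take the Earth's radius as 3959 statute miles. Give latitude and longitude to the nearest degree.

≈ lat 26°N, lon 52°W

The haversine formula gives a central angle δ ≈ 2.325 rad (133.2°) between the endpoints. The total great-circle distance is δ·R ≈ 2.325 × 3959 ≈ 9205 mi, so the target fraction is f = 6200/9205 ≈ 0.674.
Interpolate at f ≈ 0.674 with slerp weights a = sin((1−f)δ)/sin δ ≈ 0.944, b = sin(fδ)/sin δ ≈ 1.372.
p = a·p₁ + b·p₂ ≈ (0.551, -0.712, 0.434); φ = arcsin(p_z) ≈ 25.74°, λ = atan2(p_y, p_x) ≈ -52.27°.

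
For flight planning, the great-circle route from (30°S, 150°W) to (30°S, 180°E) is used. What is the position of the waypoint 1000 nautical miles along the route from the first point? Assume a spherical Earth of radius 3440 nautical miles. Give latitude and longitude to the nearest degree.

From cos δ = sin φ₁ sin φ₂ + cos φ₁ cos φ₂ cos Δλ, the central angle is δ ≈ 0.452 rad (25.9°). The total great-circle distance is δ·R ≈ 0.452 × 3440 ≈ 1555 nmi, so the target fraction is f = 1000/1555 ≈ 0.643.
Interpolate at f ≈ 0.643 with slerp weights a = sin((1−f)δ)/sin δ ≈ 0.368, b = sin(fδ)/sin δ ≈ 0.656.
p = a·p₁ + b·p₂ ≈ (-0.844, -0.159, -0.512); φ = arcsin(p_z) ≈ -30.80°, λ = atan2(p_y, p_x) ≈ -169.31°.

≈ (31°S, 169°W)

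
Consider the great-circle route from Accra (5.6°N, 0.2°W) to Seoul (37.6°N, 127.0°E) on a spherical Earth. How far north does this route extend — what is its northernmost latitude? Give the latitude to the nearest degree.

≈ 46°N

The great circle lies in the plane with unit normal n̂ = (p₁ × p₂)/|p₁ × p₂|.
Here n̂_z ≈ +0.691; the vertex latitude is φ_max = arccos|n̂_z| ≈ 46.3°.
Check via Clairaut: cos φ_max = |cos φ₁| · sin C = cos(5.6°)·sin(44.0°) ≈ 0.691, again giving ≈ 46.3°.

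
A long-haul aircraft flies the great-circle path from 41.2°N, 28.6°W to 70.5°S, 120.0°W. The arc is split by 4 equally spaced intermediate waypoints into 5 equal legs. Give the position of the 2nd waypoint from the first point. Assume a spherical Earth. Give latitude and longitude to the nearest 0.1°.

Write both endpoints as unit vectors p₁, p₂ with components (cos φ cos λ, cos φ sin λ, sin φ).
The central angle between the endpoints is δ = arccos(p₁·p₂) ≈ 2.249 rad (128.8°).
Interpolate at f = 2/5 with slerp weights a = sin((1−f)δ)/sin δ ≈ 1.252, b = sin(fδ)/sin δ ≈ 1.005.
p = a·p₁ + b·p₂ ≈ (0.660, -0.742, -0.123); φ = arcsin(p_z) ≈ -7.04°, λ = atan2(p_y, p_x) ≈ -48.35°.

≈ 7.0°S, 48.4°W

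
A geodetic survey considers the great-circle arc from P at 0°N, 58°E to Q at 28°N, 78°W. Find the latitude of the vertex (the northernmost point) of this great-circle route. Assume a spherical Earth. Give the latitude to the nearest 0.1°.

≈ 37.4°N

The great circle lies in the plane with unit normal n̂ = (p₁ × p₂)/|p₁ × p₂|.
Here n̂_z ≈ -0.794; the vertex latitude is φ_max = arccos|n̂_z| ≈ 37.4°.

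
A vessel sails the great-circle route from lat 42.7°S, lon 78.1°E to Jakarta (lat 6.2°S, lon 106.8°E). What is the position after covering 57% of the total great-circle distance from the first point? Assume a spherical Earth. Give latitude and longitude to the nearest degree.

Write both endpoints as unit vectors p₁, p₂ with components (cos φ cos λ, cos φ sin λ, sin φ).
The central angle between the endpoints is δ = arccos(p₁·p₂) ≈ 0.775 rad (44.4°).
Interpolate at f = 0.57 with slerp weights a = sin((1−f)δ)/sin δ ≈ 0.468, b = sin(fδ)/sin δ ≈ 0.611.
p = a·p₁ + b·p₂ ≈ (-0.105, 0.918, -0.383); φ = arcsin(p_z) ≈ -22.52°, λ = atan2(p_y, p_x) ≈ 96.51°.

≈ lat 23°S, lon 97°E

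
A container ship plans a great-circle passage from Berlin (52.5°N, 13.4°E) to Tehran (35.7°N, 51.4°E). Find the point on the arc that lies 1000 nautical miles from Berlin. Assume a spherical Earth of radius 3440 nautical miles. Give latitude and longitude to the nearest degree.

Write both endpoints as unit vectors p₁, p₂ with components (cos φ cos λ, cos φ sin λ, sin φ).
The central angle between the endpoints is δ = arccos(p₁·p₂) ≈ 0.550 rad (31.5°). The total great-circle distance is δ·R ≈ 0.550 × 3440 ≈ 1892 nmi, so the target fraction is f = 1000/1892 ≈ 0.529.
Interpolate at f ≈ 0.529 with slerp weights a = sin((1−f)δ)/sin δ ≈ 0.491, b = sin(fδ)/sin δ ≈ 0.548.
p = a·p₁ + b·p₂ ≈ (0.568, 0.417, 0.709); φ = arcsin(p_z) ≈ 45.17°, λ = atan2(p_y, p_x) ≈ 36.28°.

≈ 45°N, 36°E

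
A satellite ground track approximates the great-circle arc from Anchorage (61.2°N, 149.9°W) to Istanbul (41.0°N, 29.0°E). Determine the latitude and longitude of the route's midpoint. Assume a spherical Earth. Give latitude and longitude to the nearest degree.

≈ 80°N, 27°E

Convert each endpoint to a unit vector on the sphere (x = cos φ cos λ, y = cos φ sin λ, z = sin φ).
The central angle between the endpoints is δ = arccos(p₁·p₂) ≈ 1.358 rad (77.8°).
Interpolate at f = 1/2 with slerp weights a = sin((1−f)δ)/sin δ ≈ 0.642, b = sin(fδ)/sin δ ≈ 0.642.
p = a·p₁ + b·p₂ ≈ (0.156, 0.080, 0.984); φ = arcsin(p_z) ≈ 79.89°, λ = atan2(p_y, p_x) ≈ 27.06°.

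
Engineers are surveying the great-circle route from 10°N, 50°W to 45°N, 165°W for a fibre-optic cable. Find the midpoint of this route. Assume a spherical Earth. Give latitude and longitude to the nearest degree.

The haversine formula gives a central angle δ ≈ 1.743 rad (99.9°) between the endpoints.
Interpolate at f = 1/2 with slerp weights a = sin((1−f)δ)/sin δ ≈ 0.777, b = sin(fδ)/sin δ ≈ 0.777.
p = a·p₁ + b·p₂ ≈ (-0.039, -0.728, 0.684); φ = arcsin(p_z) ≈ 43.17°, λ = atan2(p_y, p_x) ≈ -93.05°.

≈ 43°N, 93°W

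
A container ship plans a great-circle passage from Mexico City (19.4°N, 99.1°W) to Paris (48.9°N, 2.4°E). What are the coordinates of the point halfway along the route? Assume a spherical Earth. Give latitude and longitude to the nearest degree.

Convert each endpoint to a unit vector on the sphere (x = cos φ cos λ, y = cos φ sin λ, z = sin φ).
The central angle between the endpoints is δ = arccos(p₁·p₂) ≈ 1.444 rad (82.7°).
Interpolate at f = 1/2 with slerp weights a = sin((1−f)δ)/sin δ ≈ 0.666, b = sin(fδ)/sin δ ≈ 0.666.
p = a·p₁ + b·p₂ ≈ (0.338, -0.602, 0.723); φ = arcsin(p_z) ≈ 46.33°, λ = atan2(p_y, p_x) ≈ -60.68°.

≈ 46°N, 61°W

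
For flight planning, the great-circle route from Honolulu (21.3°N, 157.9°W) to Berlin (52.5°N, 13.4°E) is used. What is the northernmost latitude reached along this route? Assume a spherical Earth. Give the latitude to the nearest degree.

≈ 85°N

The great circle lies in the plane with unit normal n̂ = (p₁ × p₂)/|p₁ × p₂|.
Here n̂_z ≈ +0.089; the vertex latitude is φ_max = arccos|n̂_z| ≈ 84.9°.
Check via Clairaut: cos φ_max = |cos φ₁| · sin C = cos(21.3°)·sin(5.5°) ≈ 0.089, again giving ≈ 84.9°.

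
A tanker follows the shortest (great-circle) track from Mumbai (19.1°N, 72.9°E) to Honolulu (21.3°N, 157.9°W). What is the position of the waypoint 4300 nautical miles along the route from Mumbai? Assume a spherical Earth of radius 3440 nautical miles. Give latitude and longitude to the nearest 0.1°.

Write both endpoints as unit vectors p₁, p₂ with components (cos φ cos λ, cos φ sin λ, sin φ).
The central angle between the endpoints is δ = arccos(p₁·p₂) ≈ 2.024 rad (115.9°). The total great-circle distance is δ·R ≈ 2.024 × 3440 ≈ 6962 nmi, so the target fraction is f = 4300/6962 ≈ 0.618.
Interpolate at f ≈ 0.618 with slerp weights a = sin((1−f)δ)/sin δ ≈ 0.777, b = sin(fδ)/sin δ ≈ 1.055.
p = a·p₁ + b·p₂ ≈ (-0.695, 0.332, 0.638); φ = arcsin(p_z) ≈ 39.62°, λ = atan2(p_y, p_x) ≈ 154.47°.

≈ 39.6°N, 154.5°E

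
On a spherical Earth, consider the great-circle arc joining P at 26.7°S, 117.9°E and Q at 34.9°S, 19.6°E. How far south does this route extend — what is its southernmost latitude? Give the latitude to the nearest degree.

≈ 43°S

The great circle lies in the plane with unit normal n̂ = (p₁ × p₂)/|p₁ × p₂|.
Here n̂_z ≈ -0.733; the vertex latitude is φ_max = arccos|n̂_z| ≈ 42.8°.
Check via Clairaut: cos φ_max = |cos φ₁| · sin C = cos(26.7°)·sin(124.8°) ≈ 0.733, again giving ≈ 42.8°.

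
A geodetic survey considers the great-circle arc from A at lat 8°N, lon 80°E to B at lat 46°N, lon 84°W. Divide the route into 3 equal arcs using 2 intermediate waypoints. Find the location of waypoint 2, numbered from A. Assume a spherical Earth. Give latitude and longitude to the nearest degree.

From cos δ = sin φ₁ sin φ₂ + cos φ₁ cos φ₂ cos Δλ, the central angle is δ ≈ 2.167 rad (124.1°).
Interpolate at f = 2/3 with slerp weights a = sin((1−f)δ)/sin δ ≈ 0.799, b = sin(fδ)/sin δ ≈ 1.198.
p = a·p₁ + b·p₂ ≈ (0.224, -0.049, 0.973); φ = arcsin(p_z) ≈ 76.72°, λ = atan2(p_y, p_x) ≈ -12.36°.

≈ lat 77°N, lon 12°W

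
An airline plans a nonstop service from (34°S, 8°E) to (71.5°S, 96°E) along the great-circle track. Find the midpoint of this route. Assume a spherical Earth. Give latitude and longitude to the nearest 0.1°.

≈ (59.2°S, 28.7°E)

From cos δ = sin φ₁ sin φ₂ + cos φ₁ cos φ₂ cos Δλ, the central angle is δ ≈ 1.001 rad (57.4°).
Interpolate at f = 1/2 with slerp weights a = sin((1−f)δ)/sin δ ≈ 0.570, b = sin(fδ)/sin δ ≈ 0.570.
p = a·p₁ + b·p₂ ≈ (0.449, 0.246, -0.859); φ = arcsin(p_z) ≈ -59.22°, λ = atan2(p_y, p_x) ≈ 28.68°.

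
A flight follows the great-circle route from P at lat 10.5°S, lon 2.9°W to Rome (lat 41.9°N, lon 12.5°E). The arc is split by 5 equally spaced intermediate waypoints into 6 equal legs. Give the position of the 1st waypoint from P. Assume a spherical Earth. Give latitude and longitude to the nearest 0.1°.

Convert each endpoint to a unit vector on the sphere (x = cos φ cos λ, y = cos φ sin λ, z = sin φ).
The central angle between the endpoints is δ = arccos(p₁·p₂) ≈ 0.947 rad (54.3°).
Interpolate at f = 1/6 with slerp weights a = sin((1−f)δ)/sin δ ≈ 0.874, b = sin(fδ)/sin δ ≈ 0.194.
p = a·p₁ + b·p₂ ≈ (0.999, -0.012, -0.030); φ = arcsin(p_z) ≈ -1.72°, λ = atan2(p_y, p_x) ≈ -0.71°.

≈ lat 1.7°S, lon 0.7°W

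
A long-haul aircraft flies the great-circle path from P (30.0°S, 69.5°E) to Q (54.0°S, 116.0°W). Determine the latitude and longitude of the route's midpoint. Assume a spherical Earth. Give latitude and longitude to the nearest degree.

Write both endpoints as unit vectors p₁, p₂ with components (cos φ cos λ, cos φ sin λ, sin φ).
The central angle between the endpoints is δ = arccos(p₁·p₂) ≈ 1.673 rad (95.9°).
Interpolate at f = 1/2 with slerp weights a = sin((1−f)δ)/sin δ ≈ 0.746, b = sin(fδ)/sin δ ≈ 0.746.
p = a·p₁ + b·p₂ ≈ (0.034, 0.211, -0.977); φ = arcsin(p_z) ≈ -77.65°, λ = atan2(p_y, p_x) ≈ 80.84°.

≈ (78°S, 81°E)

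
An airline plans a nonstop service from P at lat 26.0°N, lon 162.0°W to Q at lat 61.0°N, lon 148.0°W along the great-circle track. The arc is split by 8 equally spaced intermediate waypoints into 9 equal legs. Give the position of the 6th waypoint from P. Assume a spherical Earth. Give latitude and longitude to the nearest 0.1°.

≈ lat 49.5°N, lon 154.8°W

The haversine formula gives a central angle δ ≈ 0.633 rad (36.3°) between the endpoints.
Interpolate at f = 6/9 with slerp weights a = sin((1−f)δ)/sin δ ≈ 0.354, b = sin(fδ)/sin δ ≈ 0.692.
p = a·p₁ + b·p₂ ≈ (-0.587, -0.276, 0.761); φ = arcsin(p_z) ≈ 49.53°, λ = atan2(p_y, p_x) ≈ -154.81°.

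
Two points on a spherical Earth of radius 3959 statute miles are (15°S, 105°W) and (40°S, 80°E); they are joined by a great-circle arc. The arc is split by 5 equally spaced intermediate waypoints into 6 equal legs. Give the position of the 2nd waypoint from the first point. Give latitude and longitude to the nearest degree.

From cos δ = sin φ₁ sin φ₂ + cos φ₁ cos φ₂ cos Δλ, the central angle is δ ≈ 2.178 rad (124.8°).
Interpolate at f = 2/6 with slerp weights a = sin((1−f)δ)/sin δ ≈ 1.209, b = sin(fδ)/sin δ ≈ 0.809.
p = a·p₁ + b·p₂ ≈ (-0.195, -0.518, -0.833); φ = arcsin(p_z) ≈ -56.38°, λ = atan2(p_y, p_x) ≈ -110.60°.

≈ (56°S, 111°W)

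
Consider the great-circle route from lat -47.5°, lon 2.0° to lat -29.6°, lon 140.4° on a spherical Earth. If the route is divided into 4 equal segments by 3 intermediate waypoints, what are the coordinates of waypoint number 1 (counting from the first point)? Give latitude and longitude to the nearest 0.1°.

≈ lat -63.6°, lon 33.4°

From cos δ = sin φ₁ sin φ₂ + cos φ₁ cos φ₂ cos Δλ, the central angle is δ ≈ 1.646 rad (94.3°).
Interpolate at f = 1/4 with slerp weights a = sin((1−f)δ)/sin δ ≈ 0.947, b = sin(fδ)/sin δ ≈ 0.401.
p = a·p₁ + b·p₂ ≈ (0.370, 0.245, -0.896); φ = arcsin(p_z) ≈ -63.65°, λ = atan2(p_y, p_x) ≈ 33.44°.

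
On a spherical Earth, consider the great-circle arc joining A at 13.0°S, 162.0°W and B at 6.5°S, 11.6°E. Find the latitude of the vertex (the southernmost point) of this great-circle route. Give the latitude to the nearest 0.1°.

≈ 72.1°S

The great circle lies in the plane with unit normal n̂ = (p₁ × p₂)/|p₁ × p₂|.
Here n̂_z ≈ +0.308; the vertex latitude is φ_max = arccos|n̂_z| ≈ 72.1°.
Check via Clairaut: cos φ_max = |cos φ₁| · sin C = cos(13.0°)·sin(161.6°) ≈ 0.308, again giving ≈ 72.1°.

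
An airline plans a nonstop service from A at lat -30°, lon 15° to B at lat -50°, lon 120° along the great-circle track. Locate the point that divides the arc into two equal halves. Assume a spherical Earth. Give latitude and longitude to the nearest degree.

The haversine formula gives a central angle δ ≈ 1.330 rad (76.2°) between the endpoints.
Interpolate at f = 1/2 with slerp weights a = sin((1−f)δ)/sin δ ≈ 0.635, b = sin(fδ)/sin δ ≈ 0.635.
p = a·p₁ + b·p₂ ≈ (0.327, 0.496, -0.804); φ = arcsin(p_z) ≈ -53.54°, λ = atan2(p_y, p_x) ≈ 56.59°.

≈ lat -54°, lon 57°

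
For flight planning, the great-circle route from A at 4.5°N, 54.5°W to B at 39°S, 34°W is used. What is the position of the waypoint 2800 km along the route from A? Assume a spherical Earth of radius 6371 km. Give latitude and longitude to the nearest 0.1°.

Write both endpoints as unit vectors p₁, p₂ with components (cos φ cos λ, cos φ sin λ, sin φ).
The central angle between the endpoints is δ = arccos(p₁·p₂) ≈ 0.828 rad (47.4°). The total great-circle distance is δ·R ≈ 0.828 × 6371 ≈ 5276 km, so the target fraction is f = 2800/5276 ≈ 0.531.
Interpolate at f ≈ 0.531 with slerp weights a = sin((1−f)δ)/sin δ ≈ 0.514, b = sin(fδ)/sin δ ≈ 0.578.
p = a·p₁ + b·p₂ ≈ (0.670, -0.668, -0.323); φ = arcsin(p_z) ≈ -18.85°, λ = atan2(p_y, p_x) ≈ -44.94°.

≈ 18.9°S, 44.9°W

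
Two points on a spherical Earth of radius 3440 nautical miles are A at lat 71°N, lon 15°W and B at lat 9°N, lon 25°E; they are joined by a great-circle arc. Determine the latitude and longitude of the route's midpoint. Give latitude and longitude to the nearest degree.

≈ lat 41°N, lon 15°E

Convert each endpoint to a unit vector on the sphere (x = cos φ cos λ, y = cos φ sin λ, z = sin φ).
The central angle between the endpoints is δ = arccos(p₁·p₂) ≈ 1.166 rad (66.8°).
Interpolate at f = 1/2 with slerp weights a = sin((1−f)δ)/sin δ ≈ 0.599, b = sin(fδ)/sin δ ≈ 0.599.
p = a·p₁ + b·p₂ ≈ (0.724, 0.200, 0.660); φ = arcsin(p_z) ≈ 41.29°, λ = atan2(p_y, p_x) ≈ 15.40°.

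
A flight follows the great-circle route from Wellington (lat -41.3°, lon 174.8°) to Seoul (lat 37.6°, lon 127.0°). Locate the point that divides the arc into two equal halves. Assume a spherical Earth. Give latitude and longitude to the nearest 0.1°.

≈ lat -2.0°, lon 150.2°

Convert each endpoint to a unit vector on the sphere (x = cos φ cos λ, y = cos φ sin λ, z = sin φ).
The central angle between the endpoints is δ = arccos(p₁·p₂) ≈ 1.574 rad (90.2°).
Interpolate at f = 1/2 with slerp weights a = sin((1−f)δ)/sin δ ≈ 0.708, b = sin(fδ)/sin δ ≈ 0.708.
p = a·p₁ + b·p₂ ≈ (-0.867, 0.496, -0.035); φ = arcsin(p_z) ≈ -2.02°, λ = atan2(p_y, p_x) ≈ 150.23°.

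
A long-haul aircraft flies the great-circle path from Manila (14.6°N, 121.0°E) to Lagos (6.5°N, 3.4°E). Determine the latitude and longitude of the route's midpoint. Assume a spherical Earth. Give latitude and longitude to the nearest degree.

Convert each endpoint to a unit vector on the sphere (x = cos φ cos λ, y = cos φ sin λ, z = sin φ).
The central angle between the endpoints is δ = arccos(p₁·p₂) ≈ 2.001 rad (114.6°).
Interpolate at f = 1/2 with slerp weights a = sin((1−f)δ)/sin δ ≈ 0.926, b = sin(fδ)/sin δ ≈ 0.926.
p = a·p₁ + b·p₂ ≈ (0.457, 0.823, 0.338); φ = arcsin(p_z) ≈ 19.77°, λ = atan2(p_y, p_x) ≈ 60.95°.

≈ (20°N, 61°E)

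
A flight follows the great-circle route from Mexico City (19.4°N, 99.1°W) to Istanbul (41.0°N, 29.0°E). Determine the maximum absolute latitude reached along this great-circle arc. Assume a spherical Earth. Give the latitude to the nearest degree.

The great circle lies in the plane with unit normal n̂ = (p₁ × p₂)/|p₁ × p₂|.
Here n̂_z ≈ +0.574; the vertex latitude is φ_max = arccos|n̂_z| ≈ 54.9°.
Check via Clairaut: cos φ_max = |cos φ₁| · sin C = cos(19.4°)·sin(37.5°) ≈ 0.574, again giving ≈ 54.9°.

≈ 55°N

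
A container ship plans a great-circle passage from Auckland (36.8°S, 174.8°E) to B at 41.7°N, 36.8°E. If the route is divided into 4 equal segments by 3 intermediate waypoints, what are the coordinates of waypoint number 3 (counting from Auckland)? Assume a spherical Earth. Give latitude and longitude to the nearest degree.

Write both endpoints as unit vectors p₁, p₂ with components (cos φ cos λ, cos φ sin λ, sin φ).
The central angle between the endpoints is δ = arccos(p₁·p₂) ≈ 2.573 rad (147.4°).
Interpolate at f = 3/4 with slerp weights a = sin((1−f)δ)/sin δ ≈ 1.114, b = sin(fδ)/sin δ ≈ 1.739.
p = a·p₁ + b·p₂ ≈ (0.151, 0.859, 0.489); φ = arcsin(p_z) ≈ 29.31°, λ = atan2(p_y, p_x) ≈ 80.02°.

≈ 29°N, 80°E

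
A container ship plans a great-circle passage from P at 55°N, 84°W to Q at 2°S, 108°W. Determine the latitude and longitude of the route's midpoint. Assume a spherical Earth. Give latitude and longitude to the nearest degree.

Convert each endpoint to a unit vector on the sphere (x = cos φ cos λ, y = cos φ sin λ, z = sin φ).
The central angle between the endpoints is δ = arccos(p₁·p₂) ≈ 1.053 rad (60.3°).
Interpolate at f = 1/2 with slerp weights a = sin((1−f)δ)/sin δ ≈ 0.578, b = sin(fδ)/sin δ ≈ 0.578.
p = a·p₁ + b·p₂ ≈ (-0.144, -0.880, 0.454); φ = arcsin(p_z) ≈ 26.97°, λ = atan2(p_y, p_x) ≈ -99.29°.

≈ 27°N, 99°W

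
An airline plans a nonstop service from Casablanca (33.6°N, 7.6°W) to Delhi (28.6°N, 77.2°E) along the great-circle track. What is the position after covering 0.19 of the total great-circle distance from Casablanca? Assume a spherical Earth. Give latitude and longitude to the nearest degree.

≈ 38°N, 8°E

Convert each endpoint to a unit vector on the sphere (x = cos φ cos λ, y = cos φ sin λ, z = sin φ).
The central angle between the endpoints is δ = arccos(p₁·p₂) ≈ 1.233 rad (70.7°).
Interpolate at f = 0.19 with slerp weights a = sin((1−f)δ)/sin δ ≈ 0.891, b = sin(fδ)/sin δ ≈ 0.246.
p = a·p₁ + b·p₂ ≈ (0.784, 0.112, 0.611); φ = arcsin(p_z) ≈ 37.66°, λ = atan2(p_y, p_x) ≈ 8.17°.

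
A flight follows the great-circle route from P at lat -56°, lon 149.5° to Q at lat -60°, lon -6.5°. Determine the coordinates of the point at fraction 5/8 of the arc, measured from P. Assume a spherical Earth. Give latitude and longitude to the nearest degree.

Convert each endpoint to a unit vector on the sphere (x = cos φ cos λ, y = cos φ sin λ, z = sin φ).
The central angle between the endpoints is δ = arccos(p₁·p₂) ≈ 1.090 rad (62.4°).
Interpolate at f = 5/8 with slerp weights a = sin((1−f)δ)/sin δ ≈ 0.448, b = sin(fδ)/sin δ ≈ 0.710.
p = a·p₁ + b·p₂ ≈ (0.137, 0.087, -0.987); φ = arcsin(p_z) ≈ -80.67°, λ = atan2(p_y, p_x) ≈ 32.45°.

≈ lat -81°, lon 32°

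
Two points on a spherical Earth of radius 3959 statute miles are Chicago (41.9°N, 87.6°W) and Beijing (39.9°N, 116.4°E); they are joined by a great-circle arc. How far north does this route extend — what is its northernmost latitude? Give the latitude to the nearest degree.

≈ 77°N

The great circle lies in the plane with unit normal n̂ = (p₁ × p₂)/|p₁ × p₂|.
Here n̂_z ≈ -0.233; the vertex latitude is φ_max = arccos|n̂_z| ≈ 76.5°.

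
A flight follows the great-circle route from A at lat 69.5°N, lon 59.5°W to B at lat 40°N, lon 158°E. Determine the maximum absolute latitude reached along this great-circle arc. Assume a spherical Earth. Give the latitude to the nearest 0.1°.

The great circle lies in the plane with unit normal n̂ = (p₁ × p₂)/|p₁ × p₂|.
Here n̂_z ≈ -0.177; the vertex latitude is φ_max = arccos|n̂_z| ≈ 79.8°.
Check via Clairaut: cos φ_max = |cos φ₁| · sin C = cos(69.5°)·sin(30.4°) ≈ 0.177, again giving ≈ 79.8°.

≈ 79.8°N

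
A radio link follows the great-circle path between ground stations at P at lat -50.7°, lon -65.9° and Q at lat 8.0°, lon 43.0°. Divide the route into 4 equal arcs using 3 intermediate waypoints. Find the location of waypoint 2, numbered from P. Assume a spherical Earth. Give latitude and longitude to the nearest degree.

≈ lat -33°, lon 6°

Convert each endpoint to a unit vector on the sphere (x = cos φ cos λ, y = cos φ sin λ, z = sin φ).
The central angle between the endpoints is δ = arccos(p₁·p₂) ≈ 1.887 rad (108.1°).
Interpolate at f = 2/4 with slerp weights a = sin((1−f)δ)/sin δ ≈ 0.852, b = sin(fδ)/sin δ ≈ 0.852.
p = a·p₁ + b·p₂ ≈ (0.837, 0.083, -0.541); φ = arcsin(p_z) ≈ -32.72°, λ = atan2(p_y, p_x) ≈ 5.65°.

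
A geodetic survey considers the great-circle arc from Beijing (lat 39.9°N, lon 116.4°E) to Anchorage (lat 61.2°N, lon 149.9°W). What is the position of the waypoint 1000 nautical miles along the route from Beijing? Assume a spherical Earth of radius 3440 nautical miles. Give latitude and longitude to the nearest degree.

≈ lat 53°N, lon 132°E

Write both endpoints as unit vectors p₁, p₂ with components (cos φ cos λ, cos φ sin λ, sin φ).
The central angle between the endpoints is δ = arccos(p₁·p₂) ≈ 1.002 rad (57.4°). The total great-circle distance is δ·R ≈ 1.002 × 3440 ≈ 3448 nmi, so the target fraction is f = 1000/3448 ≈ 0.290.
Interpolate at f ≈ 0.290 with slerp weights a = sin((1−f)δ)/sin δ ≈ 0.775, b = sin(fδ)/sin δ ≈ 0.340.
p = a·p₁ + b·p₂ ≈ (-0.406, 0.450, 0.795); φ = arcsin(p_z) ≈ 52.67°, λ = atan2(p_y, p_x) ≈ 132.04°.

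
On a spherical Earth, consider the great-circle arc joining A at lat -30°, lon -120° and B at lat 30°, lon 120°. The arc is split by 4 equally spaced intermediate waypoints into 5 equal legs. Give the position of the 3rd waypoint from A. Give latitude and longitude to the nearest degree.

≈ lat 7°, lon 169°

Convert each endpoint to a unit vector on the sphere (x = cos φ cos λ, y = cos φ sin λ, z = sin φ).
The central angle between the endpoints is δ = arccos(p₁·p₂) ≈ 2.246 rad (128.7°).
Interpolate at f = 3/5 with slerp weights a = sin((1−f)δ)/sin δ ≈ 1.002, b = sin(fδ)/sin δ ≈ 1.249.
p = a·p₁ + b·p₂ ≈ (-0.975, 0.185, 0.124); φ = arcsin(p_z) ≈ 7.10°, λ = atan2(p_y, p_x) ≈ 169.24°.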